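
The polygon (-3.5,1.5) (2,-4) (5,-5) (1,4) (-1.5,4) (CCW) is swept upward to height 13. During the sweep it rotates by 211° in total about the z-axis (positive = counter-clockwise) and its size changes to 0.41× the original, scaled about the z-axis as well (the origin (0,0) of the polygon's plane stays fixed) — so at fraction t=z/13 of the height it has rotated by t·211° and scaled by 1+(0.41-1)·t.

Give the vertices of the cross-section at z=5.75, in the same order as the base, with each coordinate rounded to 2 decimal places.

Cross-section at z=5.75: (-0.96,-2.65) (2.87,1.65) (3.47,3.90) (-2.99,0.57) (-2.89,-1.28)

t = z/height = 5.75/13 = 0.442308
s = 1 + (scale-1)·z/height = 1 + (0.41-1)·5.75/13 = 0.739038
θ = twist·z/height = 211°·5.75/13 = 93.3269° = 1.628862 rad
cos θ = -0.058033, sin θ = 0.998315 (intermediates below are computed at full precision and shown rounded to 5 d.p.)
v1: (-3.5,1.5) → rotate → (-1.29436,-3.58115) → ×s → (-0.95658,-2.64661) → (-0.96,-2.65)
v2: (2,-4) → rotate → (3.87719,2.22876) → ×s → (2.86539,1.64714) → (2.87,1.65)
v3: (5,-5) → rotate → (4.70141,5.28174) → ×s → (3.47452,3.90341) → (3.47,3.90)
v4: (1,4) → rotate → (-4.05129,0.76618) → ×s → (-2.99406,0.56624) → (-2.99,0.57)
v5: (-1.5,4) → rotate → (-3.90621,-1.72960) → ×s → (-2.88684,-1.27824) → (-2.89,-1.28)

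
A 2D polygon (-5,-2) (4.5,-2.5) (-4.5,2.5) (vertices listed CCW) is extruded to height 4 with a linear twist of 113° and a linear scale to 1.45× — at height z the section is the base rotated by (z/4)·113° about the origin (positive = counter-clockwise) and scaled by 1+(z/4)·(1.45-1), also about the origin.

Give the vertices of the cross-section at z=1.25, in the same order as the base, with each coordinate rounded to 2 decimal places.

Cross-section at z=1.25: (-3.34,-5.16) (5.84,0.64) (-5.84,-0.64)

t = z/height = 1.25/4 = 0.3125
s = 1 + (scale-1)·z/height = 1 + (1.45-1)·1.25/4 = 1.140625
θ = twist·z/height = 113°·1.25/4 = 35.3125° = 0.616319 rad
cos θ = 0.816012, sin θ = 0.578036 (intermediates below are computed at full precision and shown rounded to 5 d.p.)
v1: (-5,-2) → rotate → (-2.92399,-4.52220) → ×s → (-3.33517,-5.15814) → (-3.34,-5.16)
v2: (4.5,-2.5) → rotate → (5.11714,0.56113) → ×s → (5.83674,0.64004) → (5.84,0.64)
v3: (-4.5,2.5) → rotate → (-5.11714,-0.56113) → ×s → (-5.83674,-0.64004) → (-5.84,-0.64)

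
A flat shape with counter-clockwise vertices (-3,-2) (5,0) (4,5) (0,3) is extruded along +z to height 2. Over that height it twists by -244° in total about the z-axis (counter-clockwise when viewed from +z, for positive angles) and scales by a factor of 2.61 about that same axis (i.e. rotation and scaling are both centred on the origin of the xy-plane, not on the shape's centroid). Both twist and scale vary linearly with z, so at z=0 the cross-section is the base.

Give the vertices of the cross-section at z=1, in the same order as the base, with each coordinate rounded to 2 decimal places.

t = z/height = 1/2 = 0.5
s = 1 + (scale-1)·z/height = 1 + (2.61-1)·1/2 = 1.805000
θ = twist·z/height = -244°·1/2 = -122.0000° = -2.129302 rad
cos θ = -0.529919, sin θ = -0.848048 (intermediates below are computed at full precision and shown rounded to 5 d.p.)
v1: (-3,-2) → rotate → (-0.10634,3.60398) → ×s → (-0.19194,6.50519) → (-0.19,6.51)
v2: (5,0) → rotate → (-2.64960,-4.24024) → ×s → (-4.78252,-7.65363) → (-4.78,-7.65)
v3: (4,5) → rotate → (2.12056,-6.04179) → ×s → (3.82762,-10.90543) → (3.83,-10.91)
v4: (0,3) → rotate → (2.54414,-1.58976) → ×s → (4.59218,-2.86951) → (4.59,-2.87)

Cross-section at z=1: (-0.19,6.51) (-4.78,-7.65) (3.83,-10.91) (4.59,-2.87)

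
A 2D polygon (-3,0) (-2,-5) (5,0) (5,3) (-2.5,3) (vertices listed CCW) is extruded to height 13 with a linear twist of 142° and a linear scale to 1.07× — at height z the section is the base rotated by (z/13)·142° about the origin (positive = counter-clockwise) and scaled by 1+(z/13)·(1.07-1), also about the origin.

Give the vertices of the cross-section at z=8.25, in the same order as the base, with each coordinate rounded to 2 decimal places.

t = z/height = 8.25/13 = 0.634615
s = 1 + (scale-1)·z/height = 1 + (1.07-1)·8.25/13 = 1.044423
θ = twist·z/height = 142°·8.25/13 = 90.1154° = 1.572810 rad
cos θ = -0.002014, sin θ = 0.999998 (intermediates below are computed at full precision and shown rounded to 5 d.p.)
v1: (-3,0) → rotate → (0.00604,-2.99999) → ×s → (0.00631,-3.13326) → (0.01,-3.13)
v2: (-2,-5) → rotate → (5.00402,-1.98993) → ×s → (5.22631,-2.07833) → (5.23,-2.08)
v3: (5,0) → rotate → (-0.01007,4.99999) → ×s → (-0.01052,5.22210) → (-0.01,5.22)
v4: (5,3) → rotate → (-3.01006,4.99395) → ×s → (-3.14378,5.21579) → (-3.14,5.22)
v5: (-2.5,3) → rotate → (-2.99496,-2.50604) → ×s → (-3.12800,-2.61736) → (-3.13,-2.62)

Cross-section at z=8.25: (0.01,-3.13) (5.23,-2.08) (-0.01,5.22) (-3.14,5.22) (-3.13,-2.62)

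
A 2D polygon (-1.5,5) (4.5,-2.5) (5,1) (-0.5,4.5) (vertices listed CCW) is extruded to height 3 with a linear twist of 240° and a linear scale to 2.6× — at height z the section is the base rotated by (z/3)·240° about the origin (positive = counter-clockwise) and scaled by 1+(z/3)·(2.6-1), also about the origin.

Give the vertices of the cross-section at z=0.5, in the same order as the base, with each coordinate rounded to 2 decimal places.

t = z/height = 0.5/3 = 0.166667
s = 1 + (scale-1)·z/height = 1 + (2.6-1)·0.5/3 = 1.266667
θ = twist·z/height = 240°·0.5/3 = 40.0000° = 0.698132 rad
cos θ = 0.766044, sin θ = 0.642788 (intermediates below are computed at full precision and shown rounded to 5 d.p.)
v1: (-1.5,5) → rotate → (-4.36300,2.86604) → ×s → (-5.52647,3.63032) → (-5.53,3.63)
v2: (4.5,-2.5) → rotate → (5.05417,0.97743) → ×s → (6.40195,1.23808) → (6.40,1.24)
v3: (5,1) → rotate → (3.18743,3.97998) → ×s → (4.03742,5.04131) → (4.04,5.04)
v4: (-0.5,4.5) → rotate → (-3.27557,3.12581) → ×s → (-4.14905,3.95935) → (-4.15,3.96)

Cross-section at z=0.5: (-5.53,3.63) (6.40,1.24) (4.04,5.04) (-4.15,3.96)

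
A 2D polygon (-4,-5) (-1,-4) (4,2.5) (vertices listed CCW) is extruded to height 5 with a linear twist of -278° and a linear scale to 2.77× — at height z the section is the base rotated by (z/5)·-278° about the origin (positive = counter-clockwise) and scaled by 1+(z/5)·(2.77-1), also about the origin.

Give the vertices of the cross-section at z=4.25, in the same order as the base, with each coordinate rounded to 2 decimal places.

Cross-section at z=4.25: (15.98,-1.39) (9.72,3.47) (-10.77,4.86)

t = z/height = 4.25/5 = 0.85
s = 1 + (scale-1)·z/height = 1 + (2.77-1)·4.25/5 = 2.504500
θ = twist·z/height = -278°·4.25/5 = -236.3000° = -4.124213 rad
cos θ = -0.554844, sin θ = 0.831954 (intermediates below are computed at full precision and shown rounded to 5 d.p.)
v1: (-4,-5) → rotate → (6.37915,-0.55359) → ×s → (15.97658,-1.38648) → (15.98,-1.39)
v2: (-1,-4) → rotate → (3.88266,1.38742) → ×s → (9.72412,3.47480) → (9.72,3.47)
v3: (4,2.5) → rotate → (-4.29926,1.94071) → ×s → (-10.76750,4.86050) → (-10.77,4.86)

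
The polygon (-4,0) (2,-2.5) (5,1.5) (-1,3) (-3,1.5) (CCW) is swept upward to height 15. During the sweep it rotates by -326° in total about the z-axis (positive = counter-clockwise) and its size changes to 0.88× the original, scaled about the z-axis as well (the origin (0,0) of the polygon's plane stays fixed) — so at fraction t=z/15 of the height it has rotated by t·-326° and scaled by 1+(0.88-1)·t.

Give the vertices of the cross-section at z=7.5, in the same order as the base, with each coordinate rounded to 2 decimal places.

Cross-section at z=7.5: (3.60,1.10) (-2.48,1.70) (-4.08,-2.72) (1.72,-2.42) (3.11,-0.52)

t = z/height = 7.5/15 = 0.5
s = 1 + (scale-1)·z/height = 1 + (0.88-1)·7.5/15 = 0.940000
θ = twist·z/height = -326°·7.5/15 = -163.0000° = -2.844887 rad
cos θ = -0.956305, sin θ = -0.292372 (intermediates below are computed at full precision and shown rounded to 5 d.p.)
v1: (-4,0) → rotate → (3.82522,1.16949) → ×s → (3.59571,1.09932) → (3.60,1.10)
v2: (2,-2.5) → rotate → (-2.64354,1.80602) → ×s → (-2.48493,1.69766) → (-2.48,1.70)
v3: (5,1.5) → rotate → (-4.34297,-2.89632) → ×s → (-4.08239,-2.72254) → (-4.08,-2.72)
v4: (-1,3) → rotate → (1.83342,-2.57654) → ×s → (1.72341,-2.42195) → (1.72,-2.42)
v5: (-3,1.5) → rotate → (3.30747,-0.55734) → ×s → (3.10902,-0.52390) → (3.11,-0.52)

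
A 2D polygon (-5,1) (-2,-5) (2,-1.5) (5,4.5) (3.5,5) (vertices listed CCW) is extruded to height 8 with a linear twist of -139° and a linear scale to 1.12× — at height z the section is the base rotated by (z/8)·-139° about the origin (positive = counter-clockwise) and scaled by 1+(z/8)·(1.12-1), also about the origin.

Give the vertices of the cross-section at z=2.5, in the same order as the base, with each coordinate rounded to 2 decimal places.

t = z/height = 2.5/8 = 0.3125
s = 1 + (scale-1)·z/height = 1 + (1.12-1)·2.5/8 = 1.037500
θ = twist·z/height = -139°·2.5/8 = -43.4375° = -0.758127 rad
cos θ = 0.726125, sin θ = -0.687563 (intermediates below are computed at full precision and shown rounded to 5 d.p.)
v1: (-5,1) → rotate → (-2.94306,4.16394) → ×s → (-3.05343,4.32009) → (-3.05,4.32)
v2: (-2,-5) → rotate → (-4.89006,-2.25550) → ×s → (-5.07344,-2.34008) → (-5.07,-2.34)
v3: (2,-1.5) → rotate → (0.42091,-2.46431) → ×s → (0.43669,-2.55672) → (0.44,-2.56)
v4: (5,4.5) → rotate → (6.72466,-0.17025) → ×s → (6.97683,-0.17664) → (6.98,-0.18)
v5: (3.5,5) → rotate → (5.97925,1.22415) → ×s → (6.20347,1.27006) → (6.20,1.27)

Cross-section at z=2.5: (-3.05,4.32) (-5.07,-2.34) (0.44,-2.56) (6.98,-0.18) (6.20,1.27)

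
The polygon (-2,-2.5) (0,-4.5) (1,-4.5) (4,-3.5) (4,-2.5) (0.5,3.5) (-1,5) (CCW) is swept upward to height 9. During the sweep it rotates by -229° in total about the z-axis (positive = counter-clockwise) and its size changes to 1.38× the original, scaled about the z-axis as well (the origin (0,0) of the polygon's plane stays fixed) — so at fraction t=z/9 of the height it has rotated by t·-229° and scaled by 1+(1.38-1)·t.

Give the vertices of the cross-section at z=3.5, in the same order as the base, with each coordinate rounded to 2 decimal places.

t = z/height = 3.5/9 = 0.388889
s = 1 + (scale-1)·z/height = 1 + (1.38-1)·3.5/9 = 1.147778
θ = twist·z/height = -229°·3.5/9 = -89.0556° = -1.554313 rad
cos θ = 0.016483, sin θ = -0.999864 (intermediates below are computed at full precision and shown rounded to 5 d.p.)
v1: (-2,-2.5) → rotate → (-2.53263,1.95852) → ×s → (-2.90689,2.24795) → (-2.91,2.25)
v2: (0,-4.5) → rotate → (-4.49939,-0.07417) → ×s → (-5.16430,-0.08513) → (-5.16,-0.09)
v3: (1,-4.5) → rotate → (-4.48291,-1.07404) → ×s → (-5.14538,-1.23276) → (-5.15,-1.23)
v4: (4,-3.5) → rotate → (-3.43359,-4.05715) → ×s → (-3.94100,-4.65670) → (-3.94,-4.66)
v5: (4,-2.5) → rotate → (-2.43373,-4.04066) → ×s → (-2.79338,-4.63778) → (-2.79,-4.64)
v6: (0.5,3.5) → rotate → (3.50777,-0.44224) → ×s → (4.02614,-0.50760) → (4.03,-0.51)
v7: (-1,5) → rotate → (4.98284,1.08228) → ×s → (5.71919,1.24222) → (5.72,1.24)

Cross-section at z=3.5: (-2.91,2.25) (-5.16,-0.09) (-5.15,-1.23) (-3.94,-4.66) (-2.79,-4.64) (4.03,-0.51) (5.72,1.24)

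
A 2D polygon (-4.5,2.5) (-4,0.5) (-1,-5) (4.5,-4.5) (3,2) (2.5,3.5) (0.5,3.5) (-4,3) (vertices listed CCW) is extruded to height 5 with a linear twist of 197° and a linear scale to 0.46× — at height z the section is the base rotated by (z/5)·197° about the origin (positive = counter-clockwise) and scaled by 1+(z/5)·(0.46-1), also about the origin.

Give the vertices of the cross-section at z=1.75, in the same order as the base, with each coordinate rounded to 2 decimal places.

t = z/height = 1.75/5 = 0.35
s = 1 + (scale-1)·z/height = 1 + (0.46-1)·1.75/5 = 0.811000
θ = twist·z/height = 197°·1.75/5 = 68.9500° = 1.203405 rad
cos θ = 0.359183, sin θ = 0.933267 (intermediates below are computed at full precision and shown rounded to 5 d.p.)
v1: (-4.5,2.5) → rotate → (-3.94949,-3.30175) → ×s → (-3.20304,-2.67772) → (-3.20,-2.68)
v2: (-4,0.5) → rotate → (-1.90336,-3.55348) → ×s → (-1.54363,-2.88187) → (-1.54,-2.88)
v3: (-1,-5) → rotate → (4.30715,-2.72918) → ×s → (3.49310,-2.21336) → (3.49,-2.21)
v4: (4.5,-4.5) → rotate → (5.81602,2.58338) → ×s → (4.71680,2.09512) → (4.72,2.10)
v5: (3,2) → rotate → (-0.78899,3.51817) → ×s → (-0.63987,2.85323) → (-0.64,2.85)
v6: (2.5,3.5) → rotate → (-2.36848,3.59031) → ×s → (-1.92084,2.91174) → (-1.92,2.91)
v7: (0.5,3.5) → rotate → (-3.08684,1.72377) → ×s → (-2.50343,1.39798) → (-2.50,1.40)
v8: (-4,3) → rotate → (-4.23653,-2.65552) → ×s → (-3.43583,-2.15363) → (-3.44,-2.15)

Cross-section at z=1.75: (-3.20,-2.68) (-1.54,-2.88) (3.49,-2.21) (4.72,2.10) (-0.64,2.85) (-1.92,2.91) (-2.50,1.40) (-3.44,-2.15)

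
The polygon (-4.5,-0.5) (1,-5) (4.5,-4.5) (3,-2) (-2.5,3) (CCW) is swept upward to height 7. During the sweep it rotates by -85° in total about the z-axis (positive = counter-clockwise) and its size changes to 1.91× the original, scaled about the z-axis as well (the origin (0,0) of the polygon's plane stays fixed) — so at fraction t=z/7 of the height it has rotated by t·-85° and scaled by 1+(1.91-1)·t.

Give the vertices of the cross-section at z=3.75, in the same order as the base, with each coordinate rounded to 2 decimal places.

t = z/height = 3.75/7 = 0.535714
s = 1 + (scale-1)·z/height = 1 + (1.91-1)·3.75/7 = 1.487500
θ = twist·z/height = -85°·3.75/7 = -45.5357° = -0.794748 rad
cos θ = 0.700465, sin θ = -0.713687 (intermediates below are computed at full precision and shown rounded to 5 d.p.)
v1: (-4.5,-0.5) → rotate → (-3.50893,2.86136) → ×s → (-5.21954,4.25627) → (-5.22,4.26)
v2: (1,-5) → rotate → (-2.86797,-4.21601) → ×s → (-4.26611,-6.27131) → (-4.27,-6.27)
v3: (4.5,-4.5) → rotate → (-0.05950,-6.36368) → ×s → (-0.08851,-9.46598) → (-0.09,-9.47)
v4: (3,-2) → rotate → (0.67402,-3.54199) → ×s → (1.00260,-5.26871) → (1.00,-5.27)
v5: (-2.5,3) → rotate → (0.38990,3.88561) → ×s → (0.57998,5.77985) → (0.58,5.78)

Cross-section at z=3.75: (-5.22,4.26) (-4.27,-6.27) (-0.09,-9.47) (1.00,-5.27) (0.58,5.78)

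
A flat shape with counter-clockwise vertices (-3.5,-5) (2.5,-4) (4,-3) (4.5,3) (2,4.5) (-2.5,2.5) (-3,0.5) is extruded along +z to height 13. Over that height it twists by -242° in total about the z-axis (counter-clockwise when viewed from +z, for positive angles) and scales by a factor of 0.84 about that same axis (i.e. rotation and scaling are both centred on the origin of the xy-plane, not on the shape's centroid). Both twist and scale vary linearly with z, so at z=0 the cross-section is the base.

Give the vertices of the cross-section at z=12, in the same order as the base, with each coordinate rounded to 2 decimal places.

Cross-section at z=12: (5.10,1.05) (0.79,3.94) (-0.72,4.20) (-4.54,0.78) (-3.87,-1.62) (0.08,-3.01) (1.57,-2.07)

t = z/height = 12/13 = 0.923077
s = 1 + (scale-1)·z/height = 1 + (0.84-1)·12/13 = 0.852308
θ = twist·z/height = -242°·12/13 = -223.3846° = -3.898797 rad
cos θ = -0.726759, sin θ = 0.686892 (intermediates below are computed at full precision and shown rounded to 5 d.p.)
v1: (-3.5,-5) → rotate → (5.97812,1.22967) → ×s → (5.09520,1.04806) → (5.10,1.05)
v2: (2.5,-4) → rotate → (0.93067,4.62427) → ×s → (0.79322,3.94130) → (0.79,3.94)
v3: (4,-3) → rotate → (-0.84636,4.92785) → ×s → (-0.72136,4.20004) → (-0.72,4.20)
v4: (4.5,3) → rotate → (-5.33109,0.91074) → ×s → (-4.54373,0.77623) → (-4.54,0.78)
v5: (2,4.5) → rotate → (-4.54453,-1.89663) → ×s → (-3.87334,-1.61651) → (-3.87,-1.62)
v6: (-2.5,2.5) → rotate → (0.09967,-3.53413) → ×s → (0.08495,-3.01217) → (0.08,-3.01)
v7: (-3,0.5) → rotate → (1.83683,-2.42406) → ×s → (1.56555,-2.06604) → (1.57,-2.07)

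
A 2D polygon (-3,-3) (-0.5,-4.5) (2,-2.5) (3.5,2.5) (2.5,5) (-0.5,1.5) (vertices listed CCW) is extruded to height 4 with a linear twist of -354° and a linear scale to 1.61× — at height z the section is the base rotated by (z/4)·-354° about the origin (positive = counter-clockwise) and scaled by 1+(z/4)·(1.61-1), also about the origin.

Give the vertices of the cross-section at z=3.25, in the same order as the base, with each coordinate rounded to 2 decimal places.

t = z/height = 3.25/4 = 0.8125
s = 1 + (scale-1)·z/height = 1 + (1.61-1)·3.25/4 = 1.495625
θ = twist·z/height = -354°·3.25/4 = -287.6250° = -5.020003 rad
cos θ = 0.302786, sin θ = 0.953059 (intermediates below are computed at full precision and shown rounded to 5 d.p.)
v1: (-3,-3) → rotate → (1.95082,-3.76753) → ×s → (2.91769,-5.63482) → (2.92,-5.63)
v2: (-0.5,-4.5) → rotate → (4.13737,-1.83907) → ×s → (6.18796,-2.75055) → (6.19,-2.75)
v3: (2,-2.5) → rotate → (2.98822,1.14915) → ×s → (4.46925,1.71870) → (4.47,1.72)
v4: (3.5,2.5) → rotate → (-1.32290,4.09267) → ×s → (-1.97856,6.12110) → (-1.98,6.12)
v5: (2.5,5) → rotate → (-4.00833,3.89658) → ×s → (-5.99496,5.82782) → (-5.99,5.83)
v6: (-0.5,1.5) → rotate → (-1.58098,-0.02235) → ×s → (-2.36455,-0.03343) → (-2.36,-0.03)

Cross-section at z=3.25: (2.92,-5.63) (6.19,-2.75) (4.47,1.72) (-1.98,6.12) (-5.99,5.83) (-2.36,-0.03)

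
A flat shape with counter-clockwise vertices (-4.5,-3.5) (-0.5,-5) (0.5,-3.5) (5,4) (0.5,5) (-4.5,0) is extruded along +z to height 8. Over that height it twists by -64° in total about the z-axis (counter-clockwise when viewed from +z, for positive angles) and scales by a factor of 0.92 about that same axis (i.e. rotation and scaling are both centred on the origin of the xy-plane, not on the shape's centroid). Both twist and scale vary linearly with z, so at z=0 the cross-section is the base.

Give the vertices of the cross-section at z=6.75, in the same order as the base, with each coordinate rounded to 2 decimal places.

Cross-section at z=6.75: (-5.11,1.48) (-4.05,-2.36) (-2.37,-2.30) (5.76,-1.58) (4.05,2.36) (-2.47,3.39)

t = z/height = 6.75/8 = 0.84375
s = 1 + (scale-1)·z/height = 1 + (0.92-1)·6.75/8 = 0.932500
θ = twist·z/height = -64°·6.75/8 = -54.0000° = -0.942478 rad
cos θ = 0.587785, sin θ = -0.809017 (intermediates below are computed at full precision and shown rounded to 5 d.p.)
v1: (-4.5,-3.5) → rotate → (-5.47659,1.58333) → ×s → (-5.10692,1.47645) → (-5.11,1.48)
v2: (-0.5,-5) → rotate → (-4.33898,-2.53442) → ×s → (-4.04610,-2.36334) → (-4.05,-2.36)
v3: (0.5,-3.5) → rotate → (-2.53767,-2.46176) → ×s → (-2.36637,-2.29559) → (-2.37,-2.30)
v4: (5,4) → rotate → (6.17499,-1.69394) → ×s → (5.75818,-1.57960) → (5.76,-1.58)
v5: (0.5,5) → rotate → (4.33898,2.53442) → ×s → (4.04610,2.36334) → (4.05,2.36)
v6: (-4.5,0) → rotate → (-2.64503,3.64058) → ×s → (-2.46649,3.39484) → (-2.47,3.39)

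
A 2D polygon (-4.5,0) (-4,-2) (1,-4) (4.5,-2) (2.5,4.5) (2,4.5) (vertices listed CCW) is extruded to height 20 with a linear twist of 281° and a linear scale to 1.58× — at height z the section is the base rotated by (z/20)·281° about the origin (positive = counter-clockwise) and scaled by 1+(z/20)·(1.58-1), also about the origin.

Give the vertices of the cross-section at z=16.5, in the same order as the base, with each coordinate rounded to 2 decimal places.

Cross-section at z=16.5: (4.11,5.23) (1.33,6.48) (-5.56,2.49) (-6.44,-3.40) (2.95,-7.02) (3.40,-6.44)

t = z/height = 16.5/20 = 0.825
s = 1 + (scale-1)·z/height = 1 + (1.58-1)·16.5/20 = 1.478500
θ = twist·z/height = 281°·16.5/20 = 231.8250° = 4.046110 rad
cos θ = -0.618065, sin θ = -0.786127 (intermediates below are computed at full precision and shown rounded to 5 d.p.)
v1: (-4.5,0) → rotate → (2.78129,3.53757) → ×s → (4.11214,5.23030) → (4.11,5.23)
v2: (-4,-2) → rotate → (0.90001,4.38064) → ×s → (1.33066,6.47677) → (1.33,6.48)
v3: (1,-4) → rotate → (-3.76257,1.68614) → ×s → (-5.56296,2.49295) → (-5.56,2.49)
v4: (4.5,-2) → rotate → (-4.35355,-2.30144) → ×s → (-6.43672,-3.40268) → (-6.44,-3.40)
v5: (2.5,4.5) → rotate → (1.99241,-4.74661) → ×s → (2.94577,-7.01786) → (2.95,-7.02)
v6: (2,4.5) → rotate → (2.30144,-4.35355) → ×s → (3.40268,-6.43672) → (3.40,-6.44)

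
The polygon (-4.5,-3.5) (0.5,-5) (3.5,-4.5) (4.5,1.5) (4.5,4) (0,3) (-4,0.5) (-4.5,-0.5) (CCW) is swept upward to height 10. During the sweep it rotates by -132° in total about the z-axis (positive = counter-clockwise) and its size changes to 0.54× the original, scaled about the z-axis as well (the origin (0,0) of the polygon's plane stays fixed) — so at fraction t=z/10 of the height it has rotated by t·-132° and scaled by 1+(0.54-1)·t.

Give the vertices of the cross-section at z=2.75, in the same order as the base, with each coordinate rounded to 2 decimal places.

t = z/height = 2.75/10 = 0.275
s = 1 + (scale-1)·z/height = 1 + (0.54-1)·2.75/10 = 0.873500
θ = twist·z/height = -132°·2.75/10 = -36.3000° = -0.633555 rad
cos θ = 0.805928, sin θ = -0.592013 (intermediates below are computed at full precision and shown rounded to 5 d.p.)
v1: (-4.5,-3.5) → rotate → (-5.69872,-0.15669) → ×s → (-4.97783,-0.13687) → (-4.98,-0.14)
v2: (0.5,-5) → rotate → (-2.55710,-4.32565) → ×s → (-2.23363,-3.77845) → (-2.23,-3.78)
v3: (3.5,-4.5) → rotate → (0.15669,-5.69872) → ×s → (0.13687,-4.97783) → (0.14,-4.98)
v4: (4.5,1.5) → rotate → (4.51470,-1.45517) → ×s → (3.94359,-1.27109) → (3.94,-1.27)
v5: (4.5,4) → rotate → (5.99473,0.55965) → ×s → (5.23640,0.48886) → (5.24,0.49)
v6: (0,3) → rotate → (1.77604,2.41778) → ×s → (1.55137,2.11194) → (1.55,2.11)
v7: (-4,0.5) → rotate → (-2.92771,2.77102) → ×s → (-2.55735,2.42048) → (-2.56,2.42)
v8: (-4.5,-0.5) → rotate → (-3.92268,2.26110) → ×s → (-3.42646,1.97507) → (-3.43,1.98)

Cross-section at z=2.75: (-4.98,-0.14) (-2.23,-3.78) (0.14,-4.98) (3.94,-1.27) (5.24,0.49) (1.55,2.11) (-2.56,2.42) (-3.43,1.98)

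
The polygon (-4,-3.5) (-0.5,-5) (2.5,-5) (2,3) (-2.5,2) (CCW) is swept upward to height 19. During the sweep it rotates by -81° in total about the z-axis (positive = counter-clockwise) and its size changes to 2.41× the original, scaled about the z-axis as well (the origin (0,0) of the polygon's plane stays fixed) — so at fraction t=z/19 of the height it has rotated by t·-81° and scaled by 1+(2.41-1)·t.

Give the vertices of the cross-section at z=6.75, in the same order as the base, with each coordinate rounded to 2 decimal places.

t = z/height = 6.75/19 = 0.355263
s = 1 + (scale-1)·z/height = 1 + (2.41-1)·6.75/19 = 1.500921
θ = twist·z/height = -81°·6.75/19 = -28.7763° = -0.502241 rad
cos θ = 0.876506, sin θ = -0.481391 (intermediates below are computed at full precision and shown rounded to 5 d.p.)
v1: (-4,-3.5) → rotate → (-5.19089,-1.14220) → ×s → (-7.79112,-1.71436) → (-7.79,-1.71)
v2: (-0.5,-5) → rotate → (-2.84521,-4.14183) → ×s → (-4.27044,-6.21656) → (-4.27,-6.22)
v3: (2.5,-5) → rotate → (-0.21569,-5.58601) → ×s → (-0.32374,-8.38416) → (-0.32,-8.38)
v4: (2,3) → rotate → (3.19719,1.66673) → ×s → (4.79872,2.50164) → (4.80,2.50)
v5: (-2.5,2) → rotate → (-1.22848,2.95649) → ×s → (-1.84385,4.43746) → (-1.84,4.44)

Cross-section at z=6.75: (-7.79,-1.71) (-4.27,-6.22) (-0.32,-8.38) (4.80,2.50) (-1.84,4.44)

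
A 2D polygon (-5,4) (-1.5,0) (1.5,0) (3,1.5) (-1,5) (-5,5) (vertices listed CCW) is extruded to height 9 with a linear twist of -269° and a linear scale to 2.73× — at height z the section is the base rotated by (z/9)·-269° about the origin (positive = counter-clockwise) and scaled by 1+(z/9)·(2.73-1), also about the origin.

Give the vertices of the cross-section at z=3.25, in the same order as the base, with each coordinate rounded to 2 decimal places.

Cross-section at z=3.25: (7.46,7.25) (0.30,2.42) (-0.30,-2.42) (1.81,-5.14) (8.26,0.60) (9.07,7.05)

t = z/height = 3.25/9 = 0.361111
s = 1 + (scale-1)·z/height = 1 + (2.73-1)·3.25/9 = 1.624722
θ = twist·z/height = -269°·3.25/9 = -97.1389° = -1.695393 rad
cos θ = -0.124275, sin θ = -0.992248 (intermediates below are computed at full precision and shown rounded to 5 d.p.)
v1: (-5,4) → rotate → (4.59037,4.46414) → ×s → (7.45807,7.25299) → (7.46,7.25)
v2: (-1.5,0) → rotate → (0.18641,1.48837) → ×s → (0.30287,2.41819) → (0.30,2.42)
v3: (1.5,0) → rotate → (-0.18641,-1.48837) → ×s → (-0.30287,-2.41819) → (-0.30,-2.42)
v4: (3,1.5) → rotate → (1.11555,-3.16316) → ×s → (1.81245,-5.13925) → (1.81,-5.14)
v5: (-1,5) → rotate → (5.08551,0.37087) → ×s → (8.26255,0.60257) → (8.26,0.60)
v6: (-5,5) → rotate → (5.58261,4.33986) → ×s → (9.07020,7.05107) → (9.07,7.05)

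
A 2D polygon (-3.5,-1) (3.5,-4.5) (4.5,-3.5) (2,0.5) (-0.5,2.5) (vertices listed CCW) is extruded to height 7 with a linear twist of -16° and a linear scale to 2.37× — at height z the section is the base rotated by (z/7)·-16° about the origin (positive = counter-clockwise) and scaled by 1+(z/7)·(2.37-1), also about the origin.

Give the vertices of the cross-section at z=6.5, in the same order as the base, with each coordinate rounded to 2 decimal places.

t = z/height = 6.5/7 = 0.928571
s = 1 + (scale-1)·z/height = 1 + (2.37-1)·6.5/7 = 2.272143
θ = twist·z/height = -16°·6.5/7 = -14.8571° = -0.259306 rad
cos θ = 0.966568, sin θ = -0.256410 (intermediates below are computed at full precision and shown rounded to 5 d.p.)
v1: (-3.5,-1) → rotate → (-3.63940,-0.06913) → ×s → (-8.26923,-0.15708) → (-8.27,-0.16)
v2: (3.5,-4.5) → rotate → (2.22914,-5.24699) → ×s → (5.06493,-11.92191) → (5.06,-11.92)
v3: (4.5,-3.5) → rotate → (3.45212,-4.53683) → ×s → (7.84371,-10.30833) → (7.84,-10.31)
v4: (2,0.5) → rotate → (2.06134,-0.02954) → ×s → (4.68366,-0.06711) → (4.68,-0.07)
v5: (-0.5,2.5) → rotate → (0.15774,2.54463) → ×s → (0.35841,5.78175) → (0.36,5.78)

Cross-section at z=6.5: (-8.27,-0.16) (5.06,-11.92) (7.84,-10.31) (4.68,-0.07) (0.36,5.78)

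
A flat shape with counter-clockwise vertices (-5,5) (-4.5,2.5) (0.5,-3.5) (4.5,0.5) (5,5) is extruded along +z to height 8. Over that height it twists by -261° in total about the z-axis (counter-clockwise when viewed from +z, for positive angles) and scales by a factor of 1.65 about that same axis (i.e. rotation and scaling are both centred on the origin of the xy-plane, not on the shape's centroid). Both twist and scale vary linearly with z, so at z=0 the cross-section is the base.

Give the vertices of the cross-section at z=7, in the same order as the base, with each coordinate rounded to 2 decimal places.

Cross-section at z=7: (-0.65,-11.07) (1.76,-7.88) (3.58,4.23) (-5.28,4.76) (-11.07,0.65)

t = z/height = 7/8 = 0.875
s = 1 + (scale-1)·z/height = 1 + (1.65-1)·7/8 = 1.568750
θ = twist·z/height = -261°·7/8 = -228.3750° = -3.985896 rad
cos θ = -0.664252, sin θ = 0.747508 (intermediates below are computed at full precision and shown rounded to 5 d.p.)
v1: (-5,5) → rotate → (-0.41628,-7.05880) → ×s → (-0.65304,-11.07350) → (-0.65,-11.07)
v2: (-4.5,2.5) → rotate → (1.12037,-5.02442) → ×s → (1.75757,-7.88206) → (1.76,-7.88)
v3: (0.5,-3.5) → rotate → (2.28415,2.69864) → ×s → (3.58326,4.23349) → (3.58,4.23)
v4: (4.5,0.5) → rotate → (-3.36289,3.03166) → ×s → (-5.27553,4.75592) → (-5.28,4.76)
v5: (5,5) → rotate → (-7.05880,0.41628) → ×s → (-11.07350,0.65304) → (-11.07,0.65)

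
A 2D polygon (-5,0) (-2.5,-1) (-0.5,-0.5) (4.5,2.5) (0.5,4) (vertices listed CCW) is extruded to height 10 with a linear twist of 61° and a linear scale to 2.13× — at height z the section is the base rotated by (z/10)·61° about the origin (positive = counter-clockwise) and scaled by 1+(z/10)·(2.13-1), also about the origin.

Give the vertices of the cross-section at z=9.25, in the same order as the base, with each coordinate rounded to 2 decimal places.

Cross-section at z=9.25: (-5.66,-8.52) (-1.12,-5.39) (0.29,-1.42) (0.83,10.50) (-6.25,5.38)

t = z/height = 9.25/10 = 0.925
s = 1 + (scale-1)·z/height = 1 + (2.13-1)·9.25/10 = 2.045250
θ = twist·z/height = 61°·9.25/10 = 56.4250° = 0.984802 rad
cos θ = 0.553028, sin θ = 0.833163 (intermediates below are computed at full precision and shown rounded to 5 d.p.)
v1: (-5,0) → rotate → (-2.76514,-4.16581) → ×s → (-5.65540,-8.52013) → (-5.66,-8.52)
v2: (-2.5,-1) → rotate → (-0.54941,-2.63593) → ×s → (-1.12368,-5.39115) → (-1.12,-5.39)
v3: (-0.5,-0.5) → rotate → (0.14007,-0.69310) → ×s → (0.28647,-1.41755) → (0.29,-1.42)
v4: (4.5,2.5) → rotate → (0.40572,5.13180) → ×s → (0.82980,10.49582) → (0.83,10.50)
v5: (0.5,4) → rotate → (-3.05614,2.62869) → ×s → (-6.25056,5.37634) → (-6.25,5.38)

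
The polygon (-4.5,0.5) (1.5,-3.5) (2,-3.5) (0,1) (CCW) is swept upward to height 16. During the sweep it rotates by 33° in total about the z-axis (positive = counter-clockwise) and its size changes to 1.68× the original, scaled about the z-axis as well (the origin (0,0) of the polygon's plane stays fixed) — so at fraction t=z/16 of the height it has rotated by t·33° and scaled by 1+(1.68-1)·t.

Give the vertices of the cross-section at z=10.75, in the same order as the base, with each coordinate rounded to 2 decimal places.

Cross-section at z=10.75: (-6.35,-1.80) (3.95,-3.90) (4.62,-3.62) (-0.55,1.35)

t = z/height = 10.75/16 = 0.671875
s = 1 + (scale-1)·z/height = 1 + (1.68-1)·10.75/16 = 1.456875
θ = twist·z/height = 33°·10.75/16 = 22.1719° = 0.386972 rad
cos θ = 0.926056, sin θ = 0.377386 (intermediates below are computed at full precision and shown rounded to 5 d.p.)
v1: (-4.5,0.5) → rotate → (-4.35594,-1.23521) → ×s → (-6.34607,-1.79955) → (-6.35,-1.80)
v2: (1.5,-3.5) → rotate → (2.70994,-2.67512) → ×s → (3.94804,-3.89731) → (3.95,-3.90)
v3: (2,-3.5) → rotate → (3.17296,-2.48642) → ×s → (4.62261,-3.62241) → (4.62,-3.62)
v4: (0,1) → rotate → (-0.37739,0.92606) → ×s → (-0.54980,1.34915) → (-0.55,1.35)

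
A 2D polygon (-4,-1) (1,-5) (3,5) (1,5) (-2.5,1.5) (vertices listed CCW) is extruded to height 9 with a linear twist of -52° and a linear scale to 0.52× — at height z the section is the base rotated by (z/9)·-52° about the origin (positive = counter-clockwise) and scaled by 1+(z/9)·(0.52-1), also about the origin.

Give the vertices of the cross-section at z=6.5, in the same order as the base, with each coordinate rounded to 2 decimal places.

t = z/height = 6.5/9 = 0.722222
s = 1 + (scale-1)·z/height = 1 + (0.52-1)·6.5/9 = 0.653333
θ = twist·z/height = -52°·6.5/9 = -37.5556° = -0.655468 rad
cos θ = 0.792763, sin θ = -0.609530 (intermediates below are computed at full precision and shown rounded to 5 d.p.)
v1: (-4,-1) → rotate → (-3.78058,1.64536) → ×s → (-2.46998,1.07497) → (-2.47,1.07)
v2: (1,-5) → rotate → (-2.25489,-4.57334) → ×s → (-1.47319,-2.98792) → (-1.47,-2.99)
v3: (3,5) → rotate → (5.42594,2.13522) → ×s → (3.54495,1.39501) → (3.54,1.40)
v4: (1,5) → rotate → (3.84041,3.35428) → ×s → (2.50907,2.19146) → (2.51,2.19)
v5: (-2.5,1.5) → rotate → (-1.06761,2.71297) → ×s → (-0.69751,1.77247) → (-0.70,1.77)

Cross-section at z=6.5: (-2.47,1.07) (-1.47,-2.99) (3.54,1.40) (2.51,2.19) (-0.70,1.77)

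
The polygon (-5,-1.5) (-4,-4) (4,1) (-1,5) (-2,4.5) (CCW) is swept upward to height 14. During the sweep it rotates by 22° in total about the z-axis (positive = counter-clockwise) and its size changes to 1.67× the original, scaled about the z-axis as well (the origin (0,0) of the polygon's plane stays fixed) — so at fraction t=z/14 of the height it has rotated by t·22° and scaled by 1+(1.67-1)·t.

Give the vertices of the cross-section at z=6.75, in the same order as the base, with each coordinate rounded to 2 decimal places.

t = z/height = 6.75/14 = 0.482143
s = 1 + (scale-1)·z/height = 1 + (1.67-1)·6.75/14 = 1.323036
θ = twist·z/height = 22°·6.75/14 = 10.6071° = 0.185130 rad
cos θ = 0.982912, sin θ = 0.184074 (intermediates below are computed at full precision and shown rounded to 5 d.p.)
v1: (-5,-1.5) → rotate → (-4.63845,-2.39474) → ×s → (-6.13684,-3.16832) → (-6.14,-3.17)
v2: (-4,-4) → rotate → (-3.19535,-4.66795) → ×s → (-4.22757,-6.17586) → (-4.23,-6.18)
v3: (4,1) → rotate → (3.74758,1.71921) → ×s → (4.95818,2.27457) → (4.96,2.27)
v4: (-1,5) → rotate → (-1.90328,4.73049) → ×s → (-2.51811,6.25860) → (-2.52,6.26)
v5: (-2,4.5) → rotate → (-2.79416,4.05496) → ×s → (-3.69677,5.36485) → (-3.70,5.36)

Cross-section at z=6.75: (-6.14,-3.17) (-4.23,-6.18) (4.96,2.27) (-2.52,6.26) (-3.70,5.36)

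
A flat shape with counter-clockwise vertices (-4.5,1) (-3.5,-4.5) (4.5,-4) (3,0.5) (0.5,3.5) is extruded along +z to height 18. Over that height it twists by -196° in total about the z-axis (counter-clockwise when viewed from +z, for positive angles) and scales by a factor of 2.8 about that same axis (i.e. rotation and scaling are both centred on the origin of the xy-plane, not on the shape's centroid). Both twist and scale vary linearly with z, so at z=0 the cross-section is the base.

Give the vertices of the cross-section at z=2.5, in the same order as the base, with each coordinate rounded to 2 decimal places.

t = z/height = 2.5/18 = 0.138889
s = 1 + (scale-1)·z/height = 1 + (2.8-1)·2.5/18 = 1.250000
θ = twist·z/height = -196°·2.5/18 = -27.2222° = -0.475117 rad
cos θ = 0.889239, sin θ = -0.457443 (intermediates below are computed at full precision and shown rounded to 5 d.p.)
v1: (-4.5,1) → rotate → (-3.54413,2.94773) → ×s → (-4.43017,3.68466) → (-4.43,3.68)
v2: (-3.5,-4.5) → rotate → (-5.17083,-2.40053) → ×s → (-6.46354,-3.00066) → (-6.46,-3.00)
v3: (4.5,-4) → rotate → (2.17180,-5.61545) → ×s → (2.71476,-7.01931) → (2.71,-7.02)
v4: (3,0.5) → rotate → (2.89644,-0.92771) → ×s → (3.62055,-1.15964) → (3.62,-1.16)
v5: (0.5,3.5) → rotate → (2.04567,2.88362) → ×s → (2.55709,3.60452) → (2.56,3.60)

Cross-section at z=2.5: (-4.43,3.68) (-6.46,-3.00) (2.71,-7.02) (3.62,-1.16) (2.56,3.60)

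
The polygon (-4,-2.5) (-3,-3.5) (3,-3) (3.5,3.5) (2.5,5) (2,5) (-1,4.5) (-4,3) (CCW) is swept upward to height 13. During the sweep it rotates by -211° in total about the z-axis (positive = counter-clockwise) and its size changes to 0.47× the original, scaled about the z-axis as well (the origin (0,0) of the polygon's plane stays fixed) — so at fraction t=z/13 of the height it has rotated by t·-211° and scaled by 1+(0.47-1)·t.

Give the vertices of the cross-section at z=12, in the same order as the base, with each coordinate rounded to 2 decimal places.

t = z/height = 12/13 = 0.923077
s = 1 + (scale-1)·z/height = 1 + (0.47-1)·12/13 = 0.510769
θ = twist·z/height = -211°·12/13 = -194.7692° = -3.399364 rad
cos θ = -0.966960, sin θ = 0.254927 (intermediates below are computed at full precision and shown rounded to 5 d.p.)
v1: (-4,-2.5) → rotate → (4.50516,1.39770) → ×s → (2.30110,0.71390) → (2.30,0.71)
v2: (-3,-3.5) → rotate → (3.79312,2.61958) → ×s → (1.93741,1.33800) → (1.94,1.34)
v3: (3,-3) → rotate → (-2.13610,3.66566) → ×s → (-1.09106,1.87231) → (-1.09,1.87)
v4: (3.5,3.5) → rotate → (-4.27660,-2.49212) → ×s → (-2.18436,-1.27290) → (-2.18,-1.27)
v5: (2.5,5) → rotate → (-3.69203,-4.19749) → ×s → (-1.88578,-2.14395) → (-1.89,-2.14)
v6: (2,5) → rotate → (-3.20855,-4.32495) → ×s → (-1.63883,-2.20905) → (-1.64,-2.21)
v7: (-1,4.5) → rotate → (-0.18021,-4.60625) → ×s → (-0.09205,-2.35273) → (-0.09,-2.35)
v8: (-4,3) → rotate → (3.10306,-3.92059) → ×s → (1.58495,-2.00252) → (1.58,-2.00)

Cross-section at z=12: (2.30,0.71) (1.94,1.34) (-1.09,1.87) (-2.18,-1.27) (-1.89,-2.14) (-1.64,-2.21) (-0.09,-2.35) (1.58,-2.00)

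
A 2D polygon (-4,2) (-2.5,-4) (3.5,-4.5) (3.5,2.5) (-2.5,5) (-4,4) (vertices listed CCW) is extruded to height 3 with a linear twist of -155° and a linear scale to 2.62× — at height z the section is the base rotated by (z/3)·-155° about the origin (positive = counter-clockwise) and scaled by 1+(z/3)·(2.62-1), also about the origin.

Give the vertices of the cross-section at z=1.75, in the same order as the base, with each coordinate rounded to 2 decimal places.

Cross-section at z=1.75: (3.95,7.75) (-7.74,4.92) (-8.80,-6.74) (4.81,-6.84) (9.76,4.79) (7.84,7.72)

t = z/height = 1.75/3 = 0.583333
s = 1 + (scale-1)·z/height = 1 + (2.62-1)·1.75/3 = 1.945000
θ = twist·z/height = -155°·1.75/3 = -90.4167° = -1.578069 rad
cos θ = -0.007272, sin θ = -0.999974 (intermediates below are computed at full precision and shown rounded to 5 d.p.)
v1: (-4,2) → rotate → (2.02904,3.98535) → ×s → (3.94647,7.75151) → (3.95,7.75)
v2: (-2.5,-4) → rotate → (-3.98171,2.52902) → ×s → (-7.74443,4.91895) → (-7.74,4.92)
v3: (3.5,-4.5) → rotate → (-4.52533,-3.46718) → ×s → (-8.80177,-6.74367) → (-8.80,-6.74)
v4: (3.5,2.5) → rotate → (2.47448,-3.51809) → ×s → (4.81287,-6.84268) → (4.81,-6.84)
v5: (-2.5,5) → rotate → (5.01805,2.46357) → ×s → (9.76010,4.79165) → (9.76,4.79)
v6: (-4,4) → rotate → (4.02898,3.97081) → ×s → (7.83637,7.72322) → (7.84,7.72)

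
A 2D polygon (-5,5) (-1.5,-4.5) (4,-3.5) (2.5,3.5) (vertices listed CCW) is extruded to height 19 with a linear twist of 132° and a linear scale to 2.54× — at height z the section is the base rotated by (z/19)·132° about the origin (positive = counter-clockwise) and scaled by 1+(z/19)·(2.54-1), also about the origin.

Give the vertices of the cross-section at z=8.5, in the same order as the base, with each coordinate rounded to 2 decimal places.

t = z/height = 8.5/19 = 0.447368
s = 1 + (scale-1)·z/height = 1 + (2.54-1)·8.5/19 = 1.688947
θ = twist·z/height = 132°·8.5/19 = 59.0526° = 1.030663 rad
cos θ = 0.514250, sin θ = 0.857640 (intermediates below are computed at full precision and shown rounded to 5 d.p.)
v1: (-5,5) → rotate → (-6.85945,-1.71695) → ×s → (-11.58525,-2.89983) → (-11.59,-2.90)
v2: (-1.5,-4.5) → rotate → (3.08800,-3.60059) → ×s → (5.21548,-6.08120) → (5.22,-6.08)
v3: (4,-3.5) → rotate → (5.05874,1.63068) → ×s → (8.54395,2.75414) → (8.54,2.75)
v4: (2.5,3.5) → rotate → (-1.71611,3.94398) → ×s → (-2.89843,6.66117) → (-2.90,6.66)

Cross-section at z=8.5: (-11.59,-2.90) (5.22,-6.08) (8.54,2.75) (-2.90,6.66)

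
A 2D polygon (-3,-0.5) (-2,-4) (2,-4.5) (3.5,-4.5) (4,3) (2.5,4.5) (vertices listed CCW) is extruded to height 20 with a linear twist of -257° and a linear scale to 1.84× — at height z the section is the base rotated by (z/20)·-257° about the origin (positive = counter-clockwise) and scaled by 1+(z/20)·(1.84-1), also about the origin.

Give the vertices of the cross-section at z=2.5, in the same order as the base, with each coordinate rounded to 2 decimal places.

t = z/height = 2.5/20 = 0.125
s = 1 + (scale-1)·z/height = 1 + (1.84-1)·2.5/20 = 1.105000
θ = twist·z/height = -257°·2.5/20 = -32.1250° = -0.560687 rad
cos θ = 0.846890, sin θ = -0.531768 (intermediates below are computed at full precision and shown rounded to 5 d.p.)
v1: (-3,-0.5) → rotate → (-2.80655,1.17186) → ×s → (-3.10124,1.29490) → (-3.10,1.29)
v2: (-2,-4) → rotate → (-3.82085,-2.32402) → ×s → (-4.22204,-2.56805) → (-4.22,-2.57)
v3: (2,-4.5) → rotate → (-0.69918,-4.87454) → ×s → (-0.77259,-5.38637) → (-0.77,-5.39)
v4: (3.5,-4.5) → rotate → (0.57116,-5.67219) → ×s → (0.63113,-6.26777) → (0.63,-6.27)
v5: (4,3) → rotate → (4.98286,0.41360) → ×s → (5.50607,0.45703) → (5.51,0.46)
v6: (2.5,4.5) → rotate → (4.51018,2.48158) → ×s → (4.98375,2.74215) → (4.98,2.74)

Cross-section at z=2.5: (-3.10,1.29) (-4.22,-2.57) (-0.77,-5.39) (0.63,-6.27) (5.51,0.46) (4.98,2.74)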